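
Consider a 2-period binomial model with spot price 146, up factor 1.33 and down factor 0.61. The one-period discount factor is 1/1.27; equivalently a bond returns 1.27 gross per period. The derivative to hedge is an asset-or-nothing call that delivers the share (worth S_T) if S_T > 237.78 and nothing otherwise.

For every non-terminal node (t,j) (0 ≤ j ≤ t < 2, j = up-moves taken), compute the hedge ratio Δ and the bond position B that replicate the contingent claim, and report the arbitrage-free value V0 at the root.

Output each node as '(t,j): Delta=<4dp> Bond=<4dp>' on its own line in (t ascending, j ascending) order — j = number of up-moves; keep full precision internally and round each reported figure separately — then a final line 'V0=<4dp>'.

The replicating-portfolio and risk-neutral prices coincide; use p* = (1.27−0.61)/(1.33−0.61) = 0.9167 for the latter.
Payoff layer (t=2): V(2,0)=0.0000, V(2,1)=0.0000, V(2,2)=258.2594
Node (1,0) S=89.0600: V=(p*·0.0000+(1−p*)·0.0000)/1.27=0.0000; Δ=(0.0000−0.0000)/(118.4498−54.3266)=0.0000; B=V−Δ·S=0.0000
Node (1,1) S=194.1800: V=(p*·258.2594+(1−p*)·0.0000)/1.27=186.4077; Δ=(258.2594−0.0000)/(258.2594−118.4498)=1.8472; B=V−Δ·S=-172.2859
Node (0,0) S=146.0000: V=(p*·186.4077+(1−p*)·0.0000)/1.27=134.5462; Δ=(186.4077−0.0000)/(194.1800−89.0600)=1.7733; B=V−Δ·S=-124.3533
Each (Δ,B) replicates both successor values, so the strategy is self-financing and V0 is arbitrage-free.

(0,0): Delta=1.7733 Bond=-124.3533
(1,0): Delta=0.0000 Bond=0.0000
(1,1): Delta=1.8472 Bond=-172.2859
V0=134.5462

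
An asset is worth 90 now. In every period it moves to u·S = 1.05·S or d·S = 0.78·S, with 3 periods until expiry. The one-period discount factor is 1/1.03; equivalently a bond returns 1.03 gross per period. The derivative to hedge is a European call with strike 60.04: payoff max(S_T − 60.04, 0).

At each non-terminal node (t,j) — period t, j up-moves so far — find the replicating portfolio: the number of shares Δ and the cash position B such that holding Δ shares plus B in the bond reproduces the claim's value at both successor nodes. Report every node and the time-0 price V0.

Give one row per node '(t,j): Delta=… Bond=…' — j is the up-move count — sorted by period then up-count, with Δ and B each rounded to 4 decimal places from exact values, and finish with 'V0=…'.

(0,0): Delta=0.9833 Bond=-53.4006
(1,0): Delta=0.8231 Bond=-43.7592
(1,1): Delta=0.9928 Bond=-55.9021
(2,0): Delta=0.0000 Bond=0.0000
(2,1): Delta=0.8721 Bond=-48.6778
(2,2): Delta=1.0000 Bond=-58.2913
V0=35.0969

No-arbitrage ⇒ martingale measure with p* = (R−d)/(u−d) = 0.9259.
Terminal payoffs: V(3,0)=0.0000, V(3,1)=0.0000, V(3,2)=17.3555, V(3,3)=44.1463
Node (2,0) S=54.7560: V=(p*·0.0000+(1−p*)·0.0000)/1.03=0.0000; Δ=(0.0000−0.0000)/(57.4938−42.7097)=0.0000; B=V−Δ·S=0.0000
Node (2,1) S=73.7100: V=(p*·17.3555+(1−p*)·0.0000)/1.03=15.6019; Δ=(17.3555−0.0000)/(77.3955−57.4938)=0.8721; B=V−Δ·S=-48.6778
Node (2,2) S=99.2250: V=(p*·44.1463+(1−p*)·17.3555)/1.03=40.9337; Δ=(44.1463−17.3555)/(104.1863−77.3955)=1.0000; B=V−Δ·S=-58.2913
Node (1,0) S=70.2000: V=(p*·15.6019+(1−p*)·0.0000)/1.03=14.0254; Δ=(15.6019−0.0000)/(73.7100−54.7560)=0.8231; B=V−Δ·S=-43.7592
Node (1,1) S=94.5000: V=(p*·40.9337+(1−p*)·15.6019)/1.03=37.9197; Δ=(40.9337−15.6019)/(99.2250−73.7100)=0.9928; B=V−Δ·S=-55.9021
Node (0,0) S=90.0000: V=(p*·37.9197+(1−p*)·14.0254)/1.03=35.0969; Δ=(37.9197−14.0254)/(94.5000−70.2000)=0.9833; B=V−Δ·S=-53.4006
Self-financing check: at every node Δ·S+B equals the discounted successor values.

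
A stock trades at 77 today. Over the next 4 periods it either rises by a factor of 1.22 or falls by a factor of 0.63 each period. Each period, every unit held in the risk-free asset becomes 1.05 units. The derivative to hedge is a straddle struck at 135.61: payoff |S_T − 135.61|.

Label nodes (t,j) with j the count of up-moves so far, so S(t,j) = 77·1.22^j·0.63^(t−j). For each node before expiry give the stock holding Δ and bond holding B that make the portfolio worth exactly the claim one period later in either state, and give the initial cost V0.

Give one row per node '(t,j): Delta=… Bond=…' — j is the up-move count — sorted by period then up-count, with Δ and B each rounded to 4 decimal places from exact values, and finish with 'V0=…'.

No-arbitrage ⇒ martingale measure with p* = (R−d)/(u−d) = 0.7119.
Terminal payoffs: V(4,0)=123.4802, V(4,1)=112.1206, V(4,2)=90.1226, V(4,3)=47.5232, V(4,4)=34.9708
(3,0): S=19.2536. Δ = (V_up−V_dn)/(S_up−S_dn) = (112.1206−123.4802)/(23.4894−12.1298) = -1.0000. V = [p*·112.1206 + (1−p*)·123.4802]/1.05 = 109.8988. B = V − Δ·S = 129.1524.
(3,1): S=37.2848. Δ = (V_up−V_dn)/(S_up−S_dn) = (90.1226−112.1206)/(45.4874−23.4894) = -1.0000. V = [p*·90.1226 + (1−p*)·112.1206]/1.05 = 91.8676. B = V − Δ·S = 129.1524.
(3,2): S=72.2023. Δ = (V_up−V_dn)/(S_up−S_dn) = (47.5232−90.1226)/(88.0868−45.4874) = -1.0000. V = [p*·47.5232 + (1−p*)·90.1226]/1.05 = 56.9501. B = V − Δ·S = 129.1524.
(3,3): S=139.8203. Δ = (V_up−V_dn)/(S_up−S_dn) = (34.9708−47.5232)/(170.5808−88.0868) = -0.1522. V = [p*·34.9708 + (1−p*)·47.5232]/1.05 = 36.7501. B = V − Δ·S = 58.0254.
(2,0): S=30.5613. Δ = (V_up−V_dn)/(S_up−S_dn) = (91.8676−109.8988)/(37.2848−19.2536) = -1.0000. V = [p*·91.8676 + (1−p*)·109.8988]/1.05 = 92.4410. B = V − Δ·S = 123.0023.
(2,1): S=59.1822. Δ = (V_up−V_dn)/(S_up−S_dn) = (56.9501−91.8676)/(72.2023−37.2848) = -1.0000. V = [p*·56.9501 + (1−p*)·91.8676]/1.05 = 63.8201. B = V − Δ·S = 123.0023.
(2,2): S=114.6068. Δ = (V_up−V_dn)/(S_up−S_dn) = (36.7501−56.9501)/(139.8203−72.2023) = -0.2987. V = [p*·36.7501 + (1−p*)·56.9501]/1.05 = 40.5433. B = V − Δ·S = 74.7806.
(1,0): S=48.5100. Δ = (V_up−V_dn)/(S_up−S_dn) = (63.8201−92.4410)/(59.1822−30.5613) = -1.0000. V = [p*·63.8201 + (1−p*)·92.4410]/1.05 = 68.6350. B = V − Δ·S = 117.1450.
(1,1): S=93.9400. Δ = (V_up−V_dn)/(S_up−S_dn) = (40.5433−63.8201)/(114.6068−59.1822) = -0.4200. V = [p*·40.5433 + (1−p*)·63.8201]/1.05 = 45.0001. B = V − Δ·S = 84.4524.
(0,0): S=77.0000. Δ = (V_up−V_dn)/(S_up−S_dn) = (45.0001−68.6350)/(93.9400−48.5100) = -0.5202. V = [p*·45.0001 + (1−p*)·68.6350]/1.05 = 49.3430. B = V − Δ·S = 89.4022.
Self-financing check: at every node Δ·S+B equals the discounted successor values.

(0,0): Delta=-0.5202 Bond=89.4022
(1,0): Delta=-1.0000 Bond=117.1450
(1,1): Delta=-0.4200 Bond=84.4524
(2,0): Delta=-1.0000 Bond=123.0023
(2,1): Delta=-1.0000 Bond=123.0023
(2,2): Delta=-0.2987 Bond=74.7806
(3,0): Delta=-1.0000 Bond=129.1524
(3,1): Delta=-1.0000 Bond=129.1524
(3,2): Delta=-1.0000 Bond=129.1524
(3,3): Delta=-0.1522 Bond=58.0254
V0=49.3430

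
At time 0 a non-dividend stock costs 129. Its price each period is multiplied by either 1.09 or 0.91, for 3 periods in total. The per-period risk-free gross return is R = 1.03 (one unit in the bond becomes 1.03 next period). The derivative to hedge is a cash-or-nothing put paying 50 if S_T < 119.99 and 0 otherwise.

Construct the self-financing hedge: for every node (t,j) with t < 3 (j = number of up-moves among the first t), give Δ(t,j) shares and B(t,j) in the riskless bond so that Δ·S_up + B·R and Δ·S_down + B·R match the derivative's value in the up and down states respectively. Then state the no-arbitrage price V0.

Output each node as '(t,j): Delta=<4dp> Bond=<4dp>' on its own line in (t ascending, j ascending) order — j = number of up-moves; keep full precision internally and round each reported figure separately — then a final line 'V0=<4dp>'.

Under the risk-neutral measure, an up-move has probability p* = (R−d)/(u−d) = 0.6667 and values discount at R = 1.03.
Payoff layer (t=3): V(3,0)=50.0000, V(3,1)=50.0000, V(3,2)=0.0000, V(3,3)=0.0000
  t=2,j=0: stock 106.8249 → up 116.4391 (V=50.0000), down 97.2107 (V=50.0000). Price 48.5437; hedge Δ=0.0000, bond B=48.5437.
  t=2,j=1: stock 127.9551 → up 139.4711 (V=0.0000), down 116.4391 (V=50.0000). Price 16.1812; hedge Δ=-2.1709, bond B=293.9590.
  t=2,j=2: stock 153.2649 → up 167.0587 (V=0.0000), down 139.4711 (V=0.0000). Price 0.0000; hedge Δ=0.0000, bond B=0.0000.
  t=1,j=0: stock 117.3900 → up 127.9551 (V=16.1812), down 106.8249 (V=48.5437). Price 26.1832; hedge Δ=-1.5316, bond B=205.9747.
  t=1,j=1: stock 140.6100 → up 153.2649 (V=0.0000), down 127.9551 (V=16.1812). Price 5.2366; hedge Δ=-0.6393, bond B=95.1324.
  t=0,j=0: stock 129.0000 → up 140.6100 (V=5.2366), down 117.3900 (V=26.1832). Price 11.8629; hedge Δ=-0.9021, bond B=128.2328.
Check: Δ(0,0)·S0 + B(0,0) = 11.8629 = V0.

(0,0): Delta=-0.9021 Bond=128.2328
(1,0): Delta=-1.5316 Bond=205.9747
(1,1): Delta=-0.6393 Bond=95.1324
(2,0): Delta=0.0000 Bond=48.5437
(2,1): Delta=-2.1709 Bond=293.9590
(2,2): Delta=0.0000 Bond=0.0000
V0=11.8629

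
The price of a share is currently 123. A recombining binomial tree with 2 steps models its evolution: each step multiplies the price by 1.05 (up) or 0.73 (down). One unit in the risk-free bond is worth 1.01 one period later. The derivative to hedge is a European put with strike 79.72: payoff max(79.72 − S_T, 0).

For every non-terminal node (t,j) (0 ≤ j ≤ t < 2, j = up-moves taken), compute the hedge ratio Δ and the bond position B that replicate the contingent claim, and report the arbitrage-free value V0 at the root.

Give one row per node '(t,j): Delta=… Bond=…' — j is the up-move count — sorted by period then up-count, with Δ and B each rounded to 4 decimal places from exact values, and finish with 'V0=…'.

No-arbitrage ⇒ martingale measure with p* = (R−d)/(u−d) = 0.8750.
Terminal values V(2,·): V(2,0)=14.1733, V(2,1)=0.0000, V(2,2)=0.0000
(1,0): S=89.7900. Δ = (V_up−V_dn)/(S_up−S_dn) = (0.0000−14.1733)/(94.2795−65.5467) = -0.4933. V = [p*·0.0000 + (1−p*)·14.1733]/1.01 = 1.7541. B = V − Δ·S = 46.0457.
(1,1): S=129.1500. Δ = (V_up−V_dn)/(S_up−S_dn) = (0.0000−0.0000)/(135.6075−94.2795) = 0.0000. V = [p*·0.0000 + (1−p*)·0.0000]/1.01 = 0.0000. B = V − Δ·S = 0.0000.
(0,0): S=123.0000. Δ = (V_up−V_dn)/(S_up−S_dn) = (0.0000−1.7541)/(129.1500−89.7900) = -0.0446. V = [p*·0.0000 + (1−p*)·1.7541]/1.01 = 0.2171. B = V − Δ·S = 5.6987.
Check: Δ(0,0)·S0 + B(0,0) = 0.2171 = V0.

(0,0): Delta=-0.0446 Bond=5.6987
(1,0): Delta=-0.4933 Bond=46.0457
(1,1): Delta=0.0000 Bond=0.0000
V0=0.2171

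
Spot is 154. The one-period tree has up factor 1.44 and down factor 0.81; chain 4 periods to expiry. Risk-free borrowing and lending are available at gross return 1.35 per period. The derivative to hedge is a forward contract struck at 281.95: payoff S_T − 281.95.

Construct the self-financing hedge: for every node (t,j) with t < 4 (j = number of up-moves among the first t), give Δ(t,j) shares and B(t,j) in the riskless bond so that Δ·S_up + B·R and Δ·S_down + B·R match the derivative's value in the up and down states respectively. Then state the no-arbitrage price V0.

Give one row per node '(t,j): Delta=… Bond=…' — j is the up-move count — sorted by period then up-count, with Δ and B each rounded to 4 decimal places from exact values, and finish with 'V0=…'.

(0,0): Delta=1.0000 Bond=-84.8862
(1,0): Delta=1.0000 Bond=-114.5964
(1,1): Delta=1.0000 Bond=-114.5964
(2,0): Delta=1.0000 Bond=-154.7051
(2,1): Delta=1.0000 Bond=-154.7051
(2,2): Delta=1.0000 Bond=-154.7051
(3,0): Delta=1.0000 Bond=-208.8519
(3,1): Delta=1.0000 Bond=-208.8519
(3,2): Delta=1.0000 Bond=-208.8519
(3,3): Delta=1.0000 Bond=-208.8519
V0=69.1138

Risk-neutral probability p* = (R−d)/(u−d) = (1.35−0.81)/(1.44−0.81) = 0.8571.
Terminal payoffs: V(4,0)=-215.6580, V(4,1)=-164.0976, V(4,2)=-72.4347, V(4,3)=90.5216, V(4,4)=380.2218
  t=3,j=0: stock 81.8419 → up 117.8524 (V=-164.0976), down 66.2920 (V=-215.6580). Price -127.0099; hedge Δ=1.0000, bond B=-208.8519.
  t=3,j=1: stock 145.4967 → up 209.5153 (V=-72.4347), down 117.8524 (V=-164.0976). Price -63.3551; hedge Δ=1.0000, bond B=-208.8519.
  t=3,j=2: stock 258.6609 → up 372.4716 (V=90.5216), down 209.5153 (V=-72.4347). Price 49.8090; hedge Δ=1.0000, bond B=-208.8519.
  t=3,j=3: stock 459.8415 → up 662.1718 (V=380.2218), down 372.4716 (V=90.5216). Price 250.9897; hedge Δ=1.0000, bond B=-208.8519.
  t=2,j=0: stock 101.0394 → up 145.4967 (V=-63.3551), down 81.8419 (V=-127.0099). Price -53.6657; hedge Δ=1.0000, bond B=-154.7051.
  t=2,j=1: stock 179.6256 → up 258.6609 (V=49.8090), down 145.4967 (V=-63.3551). Price 24.9205; hedge Δ=1.0000, bond B=-154.7051.
  t=2,j=2: stock 319.3344 → up 459.8415 (V=250.9897), down 258.6609 (V=49.8090). Price 164.6293; hedge Δ=1.0000, bond B=-154.7051.
  t=1,j=0: stock 124.7400 → up 179.6256 (V=24.9205), down 101.0394 (V=-53.6657). Price 10.1436; hedge Δ=1.0000, bond B=-114.5964.
  t=1,j=1: stock 221.7600 → up 319.3344 (V=164.6293), down 179.6256 (V=24.9205). Price 107.1636; hedge Δ=1.0000, bond B=-114.5964.
  t=0,j=0: stock 154.0000 → up 221.7600 (V=107.1636), down 124.7400 (V=10.1436). Price 69.1138; hedge Δ=1.0000, bond B=-84.8862.
Check: Δ(0,0)·S0 + B(0,0) = 69.1138 = V0.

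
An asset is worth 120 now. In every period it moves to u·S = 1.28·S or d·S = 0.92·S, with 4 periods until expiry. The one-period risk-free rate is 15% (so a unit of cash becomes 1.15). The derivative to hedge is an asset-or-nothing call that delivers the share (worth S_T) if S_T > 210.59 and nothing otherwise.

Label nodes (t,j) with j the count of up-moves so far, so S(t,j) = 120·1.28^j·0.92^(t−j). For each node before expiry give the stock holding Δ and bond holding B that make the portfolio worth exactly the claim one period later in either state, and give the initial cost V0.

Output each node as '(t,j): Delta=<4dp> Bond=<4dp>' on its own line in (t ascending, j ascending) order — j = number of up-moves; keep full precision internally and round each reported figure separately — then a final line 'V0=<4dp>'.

(0,0): Delta=1.9178 Bond=-149.5911
(1,0): Delta=1.7980 Bond=-158.7967
(1,1): Delta=1.9665 Bond=-179.5093
(2,0): Delta=0.0000 Bond=0.0000
(2,1): Delta=2.5284 Bond=-285.8341
(2,2): Delta=1.7383 Bond=-161.5584
(3,0): Delta=0.0000 Bond=0.0000
(3,1): Delta=0.0000 Bond=0.0000
(3,2): Delta=3.5556 Bond=-514.5013
(3,3): Delta=1.0000 Bond=0.0000
V0=80.5490

The replicating-portfolio and risk-neutral prices coincide; use p* = (1.15−0.92)/(1.28−0.92) = 0.6389 for the latter.
At expiry t=4: V(4,0)=0.0000, V(4,1)=0.0000, V(4,2)=0.0000, V(4,3)=231.5256, V(4,4)=322.1225
  t=3,j=0: stock 93.4426 → up 119.6065 (V=0.0000), down 85.9672 (V=0.0000). Price 0.0000; hedge Δ=0.0000, bond B=0.0000.
  t=3,j=1: stock 130.0070 → up 166.4090 (V=0.0000), down 119.6065 (V=0.0000). Price 0.0000; hedge Δ=0.0000, bond B=0.0000.
  t=3,j=2: stock 180.8794 → up 231.5256 (V=231.5256), down 166.4090 (V=0.0000). Price 128.6253; hedge Δ=3.5556, bond B=-514.5013.
  t=3,j=3: stock 251.6582 → up 322.1225 (V=322.1225), down 231.5256 (V=231.5256). Price 251.6582; hedge Δ=1.0000, bond B=0.0000.
  t=2,j=0: stock 101.5680 → up 130.0070 (V=0.0000), down 93.4426 (V=0.0000). Price 0.0000; hedge Δ=0.0000, bond B=0.0000.
  t=2,j=1: stock 141.3120 → up 180.8794 (V=128.6253), down 130.0070 (V=0.0000). Price 71.4585; hedge Δ=2.5284, bond B=-285.8341.
  t=2,j=2: stock 196.6080 → up 251.6582 (V=251.6582), down 180.8794 (V=128.6253). Price 180.1997; hedge Δ=1.7383, bond B=-161.5584.
  t=1,j=0: stock 110.4000 → up 141.3120 (V=71.4585), down 101.5680 (V=0.0000). Price 39.6992; hedge Δ=1.7980, bond B=-158.7967.
  t=1,j=1: stock 153.6000 → up 196.6080 (V=180.1997), down 141.3120 (V=71.4585). Price 122.5496; hedge Δ=1.9665, bond B=-179.5093.
  t=0,j=0: stock 120.0000 → up 153.6000 (V=122.5496), down 110.4000 (V=39.6992). Price 80.5490; hedge Δ=1.9178, bond B=-149.5911.
The time-0 hedge costs 80.5490, which is the no-arbitrage price.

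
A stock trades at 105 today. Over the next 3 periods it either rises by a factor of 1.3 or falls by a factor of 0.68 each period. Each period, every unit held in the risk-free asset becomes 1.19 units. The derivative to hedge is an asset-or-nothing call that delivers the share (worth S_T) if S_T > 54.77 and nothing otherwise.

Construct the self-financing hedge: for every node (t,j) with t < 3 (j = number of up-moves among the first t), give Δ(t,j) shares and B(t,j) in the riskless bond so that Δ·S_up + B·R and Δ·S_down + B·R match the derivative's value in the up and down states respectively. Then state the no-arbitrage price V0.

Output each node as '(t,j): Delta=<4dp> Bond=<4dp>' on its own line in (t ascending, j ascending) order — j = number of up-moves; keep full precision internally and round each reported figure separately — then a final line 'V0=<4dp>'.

Risk-neutral probability p* = (R−d)/(u−d) = (1.19−0.68)/(1.3−0.68) = 0.8226.
Payoff layer (t=3): V(3,0)=0.0000, V(3,1)=63.1176, V(3,2)=120.6660, V(3,3)=230.6850
(2,0): S=48.5520. Δ = (V_up−V_dn)/(S_up−S_dn) = (63.1176−0.0000)/(63.1176−33.0154) = 2.0968. V = [p*·63.1176 + (1−p*)·0.0000]/1.19 = 43.6297. B = V − Δ·S = -58.1729.
(2,1): S=92.8200. Δ = (V_up−V_dn)/(S_up−S_dn) = (120.6660−63.1176)/(120.6660−63.1176) = 1.0000. V = [p*·120.6660 + (1−p*)·63.1176]/1.19 = 92.8200. B = V − Δ·S = 0.0000.
(2,2): S=177.4500. Δ = (V_up−V_dn)/(S_up−S_dn) = (230.6850−120.6660)/(230.6850−120.6660) = 1.0000. V = [p*·230.6850 + (1−p*)·120.6660]/1.19 = 177.4500. B = V − Δ·S = 0.0000.
(1,0): S=71.4000. Δ = (V_up−V_dn)/(S_up−S_dn) = (92.8200−43.6297)/(92.8200−48.5520) = 1.1112. V = [p*·92.8200 + (1−p*)·43.6297]/1.19 = 70.6661. B = V − Δ·S = -8.6731.
(1,1): S=136.5000. Δ = (V_up−V_dn)/(S_up−S_dn) = (177.4500−92.8200)/(177.4500−92.8200) = 1.0000. V = [p*·177.4500 + (1−p*)·92.8200]/1.19 = 136.5000. B = V − Δ·S = 0.0000.
(0,0): S=105.0000. Δ = (V_up−V_dn)/(S_up−S_dn) = (136.5000−70.6661)/(136.5000−71.4000) = 1.0113. V = [p*·136.5000 + (1−p*)·70.6661]/1.19 = 104.8906. B = V − Δ·S = -1.2931.
Self-financing check: at every node Δ·S+B equals the discounted successor values.

(0,0): Delta=1.0113 Bond=-1.2931
(1,0): Delta=1.1112 Bond=-8.6731
(1,1): Delta=1.0000 Bond=0.0000
(2,0): Delta=2.0968 Bond=-58.1729
(2,1): Delta=1.0000 Bond=0.0000
(2,2): Delta=1.0000 Bond=0.0000
V0=104.8906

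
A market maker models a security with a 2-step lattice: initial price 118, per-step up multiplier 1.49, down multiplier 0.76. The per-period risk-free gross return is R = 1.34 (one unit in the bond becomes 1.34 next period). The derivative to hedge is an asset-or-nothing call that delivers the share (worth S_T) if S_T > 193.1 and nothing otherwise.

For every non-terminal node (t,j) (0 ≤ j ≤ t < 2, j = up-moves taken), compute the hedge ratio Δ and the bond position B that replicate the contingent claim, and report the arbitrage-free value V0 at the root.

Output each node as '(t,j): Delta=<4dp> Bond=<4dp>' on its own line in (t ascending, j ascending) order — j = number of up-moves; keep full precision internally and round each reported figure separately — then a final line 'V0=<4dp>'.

The replicating-portfolio and risk-neutral prices coincide; use p* = (1.34−0.76)/(1.49−0.76) = 0.7945 for the latter.
Terminal values V(2,·): V(2,0)=0.0000, V(2,1)=0.0000, V(2,2)=261.9718
(1,0): S=89.6800. Δ = (V_up−V_dn)/(S_up−S_dn) = (0.0000−0.0000)/(133.6232−68.1568) = 0.0000. V = [p*·0.0000 + (1−p*)·0.0000]/1.34 = 0.0000. B = V − Δ·S = 0.0000.
(1,1): S=175.8200. Δ = (V_up−V_dn)/(S_up−S_dn) = (261.9718−0.0000)/(261.9718−133.6232) = 2.0411. V = [p*·261.9718 + (1−p*)·0.0000]/1.34 = 155.3298. B = V − Δ·S = -203.5356.
(0,0): S=118.0000. Δ = (V_up−V_dn)/(S_up−S_dn) = (155.3298−0.0000)/(175.8200−89.6800) = 1.8032. V = [p*·155.3298 + (1−p*)·0.0000]/1.34 = 92.0991. B = V − Δ·S = -120.6815.
Each (Δ,B) replicates both successor values, so the strategy is self-financing and V0 is arbitrage-free.

(0,0): Delta=1.8032 Bond=-120.6815
(1,0): Delta=0.0000 Bond=0.0000
(1,1): Delta=2.0411 Bond=-203.5356
V0=92.0991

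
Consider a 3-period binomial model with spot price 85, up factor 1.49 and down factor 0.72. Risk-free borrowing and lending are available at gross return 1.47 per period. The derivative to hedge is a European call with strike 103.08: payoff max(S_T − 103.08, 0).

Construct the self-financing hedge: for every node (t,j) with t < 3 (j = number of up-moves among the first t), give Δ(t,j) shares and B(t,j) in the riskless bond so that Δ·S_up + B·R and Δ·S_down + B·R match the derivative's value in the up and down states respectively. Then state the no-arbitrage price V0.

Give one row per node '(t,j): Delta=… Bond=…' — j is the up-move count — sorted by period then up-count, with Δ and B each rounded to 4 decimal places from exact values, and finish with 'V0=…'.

(0,0): Delta=0.9864 Bond=-31.2751
(1,0): Delta=0.4611 Bond=-13.8204
(1,1): Delta=0.9932 Bond=-46.8319
(2,0): Delta=0.0000 Bond=0.0000
(2,1): Delta=0.4670 Bond=-20.8577
(2,2): Delta=1.0000 Bond=-70.1224
V0=52.5730

The replicating-portfolio and risk-neutral prices coincide; use p* = (1.47−0.72)/(1.49−0.72) = 0.9740 for the latter.
At expiry t=3: V(3,0)=0.0000, V(3,1)=0.0000, V(3,2)=32.7901, V(3,3)=178.0957
Node (2,0) S=44.0640: V=(p*·0.0000+(1−p*)·0.0000)/1.47=0.0000; Δ=(0.0000−0.0000)/(65.6554−31.7261)=0.0000; B=V−Δ·S=0.0000
Node (2,1) S=91.1880: V=(p*·32.7901+(1−p*)·0.0000)/1.47=21.7268; Δ=(32.7901−0.0000)/(135.8701−65.6554)=0.4670; B=V−Δ·S=-20.8577
Node (2,2) S=188.7085: V=(p*·178.0957+(1−p*)·32.7901)/1.47=118.5861; Δ=(178.0957−32.7901)/(281.1757−135.8701)=1.0000; B=V−Δ·S=-70.1224
Node (1,0) S=61.2000: V=(p*·21.7268+(1−p*)·0.0000)/1.47=14.3963; Δ=(21.7268−0.0000)/(91.1880−44.0640)=0.4611; B=V−Δ·S=-13.8204
Node (1,1) S=126.6500: V=(p*·118.5861+(1−p*)·21.7268)/1.47=78.9593; Δ=(118.5861−21.7268)/(188.7085−91.1880)=0.9932; B=V−Δ·S=-46.8319
Node (0,0) S=85.0000: V=(p*·78.9593+(1−p*)·14.3963)/1.47=52.5730; Δ=(78.9593−14.3963)/(126.6500−61.2000)=0.9864; B=V−Δ·S=-31.2751
Each (Δ,B) replicates both successor values, so the strategy is self-financing and V0 is arbitrage-free.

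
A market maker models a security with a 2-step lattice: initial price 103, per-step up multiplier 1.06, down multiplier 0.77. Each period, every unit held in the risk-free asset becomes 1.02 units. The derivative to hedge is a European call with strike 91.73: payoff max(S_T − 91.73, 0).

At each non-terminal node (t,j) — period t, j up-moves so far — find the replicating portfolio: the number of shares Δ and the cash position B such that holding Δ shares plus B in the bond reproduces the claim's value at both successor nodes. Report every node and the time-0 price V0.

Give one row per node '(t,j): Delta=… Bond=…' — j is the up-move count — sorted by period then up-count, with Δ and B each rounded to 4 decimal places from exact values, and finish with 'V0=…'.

(0,0): Delta=0.6791 Bond=-52.8032
(1,0): Delta=0.0000 Bond=0.0000
(1,1): Delta=0.7580 Bond=-62.4767
V0=17.1439

No-arbitrage ⇒ martingale measure with p* = (R−d)/(u−d) = 0.8621.
Terminal payoffs: V(2,0)=0.0000, V(2,1)=0.0000, V(2,2)=24.0008
  t=1,j=0: stock 79.3100 → up 84.0686 (V=0.0000), down 61.0687 (V=0.0000). Price 0.0000; hedge Δ=0.0000, bond B=0.0000.
  t=1,j=1: stock 109.1800 → up 115.7308 (V=24.0008), down 84.0686 (V=0.0000). Price 20.2847; hedge Δ=0.7580, bond B=-62.4767.
  t=0,j=0: stock 103.0000 → up 109.1800 (V=20.2847), down 79.3100 (V=0.0000). Price 17.1439; hedge Δ=0.6791, bond B=-52.8032.
Each (Δ,B) replicates both successor values, so the strategy is self-financing and V0 is arbitrage-free.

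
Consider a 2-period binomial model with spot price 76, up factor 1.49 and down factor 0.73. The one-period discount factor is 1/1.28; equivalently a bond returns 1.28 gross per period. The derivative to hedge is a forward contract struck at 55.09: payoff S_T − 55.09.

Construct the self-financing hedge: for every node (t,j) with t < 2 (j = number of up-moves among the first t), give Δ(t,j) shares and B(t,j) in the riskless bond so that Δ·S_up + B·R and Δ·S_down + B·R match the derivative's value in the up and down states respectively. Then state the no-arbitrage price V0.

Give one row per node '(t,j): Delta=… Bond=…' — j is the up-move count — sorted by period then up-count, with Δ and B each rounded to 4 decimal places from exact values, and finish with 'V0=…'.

Under the risk-neutral measure, an up-move has probability p* = (R−d)/(u−d) = 0.7237 and values discount at R = 1.28.
Terminal payoffs: V(2,0)=-14.5896, V(2,1)=27.5752, V(2,2)=113.6376
(1,0): S=55.4800. Δ = (V_up−V_dn)/(S_up−S_dn) = (27.5752−-14.5896)/(82.6652−40.5004) = 1.0000. V = [p*·27.5752 + (1−p*)·-14.5896]/1.28 = 12.4409. B = V − Δ·S = -43.0391.
(1,1): S=113.2400. Δ = (V_up−V_dn)/(S_up−S_dn) = (113.6376−27.5752)/(168.7276−82.6652) = 1.0000. V = [p*·113.6376 + (1−p*)·27.5752]/1.28 = 70.2009. B = V − Δ·S = -43.0391.
(0,0): S=76.0000. Δ = (V_up−V_dn)/(S_up−S_dn) = (70.2009−12.4409)/(113.2400−55.4800) = 1.0000. V = [p*·70.2009 + (1−p*)·12.4409]/1.28 = 42.3757. B = V − Δ·S = -33.6243.
The time-0 hedge costs 42.3757, which is the no-arbitrage price.

(0,0): Delta=1.0000 Bond=-33.6243
(1,0): Delta=1.0000 Bond=-43.0391
(1,1): Delta=1.0000 Bond=-43.0391
V0=42.3757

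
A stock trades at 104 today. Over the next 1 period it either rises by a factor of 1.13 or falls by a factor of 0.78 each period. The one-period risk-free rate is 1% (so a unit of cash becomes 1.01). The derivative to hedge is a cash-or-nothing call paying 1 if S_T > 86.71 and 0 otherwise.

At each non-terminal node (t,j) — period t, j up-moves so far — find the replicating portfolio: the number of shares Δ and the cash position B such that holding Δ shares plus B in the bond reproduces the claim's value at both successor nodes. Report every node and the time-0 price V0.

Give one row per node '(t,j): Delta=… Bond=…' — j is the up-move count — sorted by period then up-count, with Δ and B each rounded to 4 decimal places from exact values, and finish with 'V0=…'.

No-arbitrage ⇒ martingale measure with p* = (R−d)/(u−d) = 0.6571.
Terminal values V(1,·): V(1,0)=0.0000, V(1,1)=1.0000
Node (0,0) S=104.0000: V=(p*·1.0000+(1−p*)·0.0000)/1.01=0.6506; Δ=(1.0000−0.0000)/(117.5200−81.1200)=0.0275; B=V−Δ·S=-2.2065
Each (Δ,B) replicates both successor values, so the strategy is self-financing and V0 is arbitrage-free.

(0,0): Delta=0.0275 Bond=-2.2065
V0=0.6506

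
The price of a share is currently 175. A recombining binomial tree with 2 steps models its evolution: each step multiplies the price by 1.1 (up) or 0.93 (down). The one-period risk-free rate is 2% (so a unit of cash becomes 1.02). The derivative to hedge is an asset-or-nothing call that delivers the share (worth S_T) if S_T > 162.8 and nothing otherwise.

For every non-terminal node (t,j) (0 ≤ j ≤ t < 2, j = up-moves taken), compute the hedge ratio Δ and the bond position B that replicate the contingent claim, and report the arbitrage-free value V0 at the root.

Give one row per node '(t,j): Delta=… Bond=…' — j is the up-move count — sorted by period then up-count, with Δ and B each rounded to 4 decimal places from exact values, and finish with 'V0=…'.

The replicating-portfolio and risk-neutral prices coincide; use p* = (1.02−0.93)/(1.1−0.93) = 0.5294 for the latter.
Terminal payoffs: V(2,0)=0.0000, V(2,1)=179.0250, V(2,2)=211.7500
(1,0): S=162.7500. Δ = (V_up−V_dn)/(S_up−S_dn) = (179.0250−0.0000)/(179.0250−151.3575) = 6.4706. V = [p*·179.0250 + (1−p*)·0.0000]/1.02 = 92.9196. B = V − Δ·S = -960.1687.
(1,1): S=192.5000. Δ = (V_up−V_dn)/(S_up−S_dn) = (211.7500−179.0250)/(211.7500−179.0250) = 1.0000. V = [p*·211.7500 + (1−p*)·179.0250]/1.02 = 192.5000. B = V − Δ·S = 0.0000.
(0,0): S=175.0000. Δ = (V_up−V_dn)/(S_up−S_dn) = (192.5000−92.9196)/(192.5000−162.7500) = 3.3472. V = [p*·192.5000 + (1−p*)·92.9196]/1.02 = 142.7830. B = V − Δ·S = -442.9844.
Each (Δ,B) replicates both successor values, so the strategy is self-financing and V0 is arbitrage-free.

(0,0): Delta=3.3472 Bond=-442.9844
(1,0): Delta=6.4706 Bond=-960.1687
(1,1): Delta=1.0000 Bond=0.0000
V0=142.7830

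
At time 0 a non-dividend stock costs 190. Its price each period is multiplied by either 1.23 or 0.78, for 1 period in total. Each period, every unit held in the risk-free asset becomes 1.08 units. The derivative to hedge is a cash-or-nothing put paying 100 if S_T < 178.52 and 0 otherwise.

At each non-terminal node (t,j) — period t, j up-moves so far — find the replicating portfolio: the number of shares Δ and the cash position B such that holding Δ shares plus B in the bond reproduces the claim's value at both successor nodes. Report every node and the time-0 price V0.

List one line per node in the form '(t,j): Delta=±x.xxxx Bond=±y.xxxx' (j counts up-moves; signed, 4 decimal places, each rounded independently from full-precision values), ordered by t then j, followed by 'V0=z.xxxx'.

No-arbitrage ⇒ martingale measure with p* = (R−d)/(u−d) = 0.6667.
Payoff layer (t=1): V(1,0)=100.0000, V(1,1)=0.0000
(0,0): S=190.0000. Δ = (V_up−V_dn)/(S_up−S_dn) = (0.0000−100.0000)/(233.7000−148.2000) = -1.1696. V = [p*·0.0000 + (1−p*)·100.0000]/1.08 = 30.8642. B = V − Δ·S = 253.0864.
Root portfolio cost Δ·190+B reproduces V0=30.8642.

(0,0): Delta=-1.1696 Bond=253.0864
V0=30.8642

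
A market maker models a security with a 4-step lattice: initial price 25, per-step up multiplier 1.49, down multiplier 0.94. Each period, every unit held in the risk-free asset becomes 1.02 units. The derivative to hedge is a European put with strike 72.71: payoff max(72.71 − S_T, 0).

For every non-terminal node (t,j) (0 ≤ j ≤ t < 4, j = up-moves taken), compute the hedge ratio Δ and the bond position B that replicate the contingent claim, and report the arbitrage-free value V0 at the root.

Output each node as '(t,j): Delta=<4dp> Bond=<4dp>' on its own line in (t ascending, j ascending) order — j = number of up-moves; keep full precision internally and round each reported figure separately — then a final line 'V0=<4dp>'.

(0,0): Delta=-0.9717 Bond=66.5356
(1,0): Delta=-0.9921 Bond=68.3450
(1,1): Delta=-0.8962 Bond=65.0541
(2,0): Delta=-1.0000 Bond=69.8866
(2,1): Delta=-0.9628 Bond=68.6855
(2,2): Delta=-0.6496 Bond=52.6647
(3,0): Delta=-1.0000 Bond=71.2843
(3,1): Delta=-1.0000 Bond=71.2843
(3,2): Delta=-0.8248 Bond=62.8615
(3,3): Delta=0.0000 Bond=0.0000
V0=42.2425

No-arbitrage ⇒ martingale measure with p* = (R−d)/(u−d) = 0.1455.
Terminal payoffs: V(4,0)=53.1913, V(4,1)=41.7707, V(4,2)=23.6680, V(4,3)=0.0000, V(4,4)=0.0000
(3,0): S=20.7646. Δ = (V_up−V_dn)/(S_up−S_dn) = (41.7707−53.1913)/(30.9393−19.5187) = -1.0000. V = [p*·41.7707 + (1−p*)·53.1913]/1.02 = 50.5197. B = V − Δ·S = 71.2843.
(3,1): S=32.9141. Δ = (V_up−V_dn)/(S_up−S_dn) = (23.6680−41.7707)/(49.0420−30.9393) = -1.0000. V = [p*·23.6680 + (1−p*)·41.7707]/1.02 = 38.3702. B = V − Δ·S = 71.2843.
(3,2): S=52.1723. Δ = (V_up−V_dn)/(S_up−S_dn) = (0.0000−23.6680)/(77.7368−49.0420) = -0.8248. V = [p*·0.0000 + (1−p*)·23.6680]/1.02 = 19.8288. B = V − Δ·S = 62.8615.
(3,3): S=82.6987. Δ = (V_up−V_dn)/(S_up−S_dn) = (0.0000−0.0000)/(123.2211−77.7368) = 0.0000. V = [p*·0.0000 + (1−p*)·0.0000]/1.02 = 0.0000. B = V − Δ·S = 0.0000.
(2,0): S=22.0900. Δ = (V_up−V_dn)/(S_up−S_dn) = (38.3702−50.5197)/(32.9141−20.7646) = -1.0000. V = [p*·38.3702 + (1−p*)·50.5197]/1.02 = 47.7966. B = V − Δ·S = 69.8866.
(2,1): S=35.0150. Δ = (V_up−V_dn)/(S_up−S_dn) = (19.8288−38.3702)/(52.1724−32.9141) = -0.9628. V = [p*·19.8288 + (1−p*)·38.3702]/1.02 = 34.9738. B = V − Δ·S = 68.6855.
(2,2): S=55.5025. Δ = (V_up−V_dn)/(S_up−S_dn) = (0.0000−19.8288)/(82.6987−52.1723) = -0.6496. V = [p*·0.0000 + (1−p*)·19.8288]/1.02 = 16.6124. B = V − Δ·S = 52.6647.
(1,0): S=23.5000. Δ = (V_up−V_dn)/(S_up−S_dn) = (34.9738−47.7966)/(35.0150−22.0900) = -0.9921. V = [p*·34.9738 + (1−p*)·47.7966]/1.02 = 45.0308. B = V − Δ·S = 68.3450.
(1,1): S=37.2500. Δ = (V_up−V_dn)/(S_up−S_dn) = (16.6124−34.9738)/(55.5025−35.0150) = -0.8962. V = [p*·16.6124 + (1−p*)·34.9738]/1.02 = 31.6697. B = V − Δ·S = 65.0541.
(0,0): S=25.0000. Δ = (V_up−V_dn)/(S_up−S_dn) = (31.6697−45.0308)/(37.2500−23.5000) = -0.9717. V = [p*·31.6697 + (1−p*)·45.0308]/1.02 = 42.2425. B = V − Δ·S = 66.5356.
Self-financing check: at every node Δ·S+B equals the discounted successor values.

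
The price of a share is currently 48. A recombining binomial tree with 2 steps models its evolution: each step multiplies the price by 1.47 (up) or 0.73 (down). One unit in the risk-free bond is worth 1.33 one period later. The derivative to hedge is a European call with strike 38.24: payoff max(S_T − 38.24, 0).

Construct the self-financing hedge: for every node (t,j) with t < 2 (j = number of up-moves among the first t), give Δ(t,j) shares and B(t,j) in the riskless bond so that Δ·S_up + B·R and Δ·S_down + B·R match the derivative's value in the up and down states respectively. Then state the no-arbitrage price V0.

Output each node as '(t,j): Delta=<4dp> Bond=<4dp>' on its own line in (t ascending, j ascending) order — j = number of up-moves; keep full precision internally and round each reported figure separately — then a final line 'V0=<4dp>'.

No-arbitrage ⇒ martingale measure with p* = (R−d)/(u−d) = 0.8108.
Terminal values V(2,·): V(2,0)=0.0000, V(2,1)=13.2688, V(2,2)=65.4832
(1,0): S=35.0400. Δ = (V_up−V_dn)/(S_up−S_dn) = (13.2688−0.0000)/(51.5088−25.5792) = 0.5117. V = [p*·13.2688 + (1−p*)·0.0000]/1.33 = 8.0891. B = V − Δ·S = -9.8417.
(1,1): S=70.5600. Δ = (V_up−V_dn)/(S_up−S_dn) = (65.4832−13.2688)/(103.7232−51.5088) = 1.0000. V = [p*·65.4832 + (1−p*)·13.2688]/1.33 = 41.8081. B = V − Δ·S = -28.7519.
(0,0): S=48.0000. Δ = (V_up−V_dn)/(S_up−S_dn) = (41.8081−8.0891)/(70.5600−35.0400) = 0.9493. V = [p*·41.8081 + (1−p*)·8.0891]/1.33 = 26.6382. B = V − Δ·S = -18.9280.
Root portfolio cost Δ·48+B reproduces V0=26.6382.

(0,0): Delta=0.9493 Bond=-18.9280
(1,0): Delta=0.5117 Bond=-9.8417
(1,1): Delta=1.0000 Bond=-28.7519
V0=26.6382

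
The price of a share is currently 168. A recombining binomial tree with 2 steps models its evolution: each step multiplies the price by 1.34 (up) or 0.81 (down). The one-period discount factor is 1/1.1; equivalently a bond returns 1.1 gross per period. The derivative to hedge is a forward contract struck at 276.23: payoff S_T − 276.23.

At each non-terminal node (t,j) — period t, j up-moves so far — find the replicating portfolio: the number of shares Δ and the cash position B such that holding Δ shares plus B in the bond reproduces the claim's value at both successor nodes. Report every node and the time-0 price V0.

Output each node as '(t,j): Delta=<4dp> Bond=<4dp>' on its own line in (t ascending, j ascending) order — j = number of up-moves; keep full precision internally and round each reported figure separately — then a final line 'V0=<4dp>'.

Under the risk-neutral measure, an up-move has probability p* = (R−d)/(u−d) = 0.5472 and values discount at R = 1.1.
Payoff layer (t=2): V(2,0)=-166.0052, V(2,1)=-93.8828, V(2,2)=25.4308
  t=1,j=0: stock 136.0800 → up 182.3472 (V=-93.8828), down 110.2248 (V=-166.0052). Price -115.0382; hedge Δ=1.0000, bond B=-251.1182.
  t=1,j=1: stock 225.1200 → up 301.6608 (V=25.4308), down 182.3472 (V=-93.8828). Price -25.9982; hedge Δ=1.0000, bond B=-251.1182.
  t=0,j=0: stock 168.0000 → up 225.1200 (V=-25.9982), down 136.0800 (V=-115.0382). Price -60.2893; hedge Δ=1.0000, bond B=-228.2893.
Root portfolio cost Δ·168+B reproduces V0=-60.2893.

(0,0): Delta=1.0000 Bond=-228.2893
(1,0): Delta=1.0000 Bond=-251.1182
(1,1): Delta=1.0000 Bond=-251.1182
V0=-60.2893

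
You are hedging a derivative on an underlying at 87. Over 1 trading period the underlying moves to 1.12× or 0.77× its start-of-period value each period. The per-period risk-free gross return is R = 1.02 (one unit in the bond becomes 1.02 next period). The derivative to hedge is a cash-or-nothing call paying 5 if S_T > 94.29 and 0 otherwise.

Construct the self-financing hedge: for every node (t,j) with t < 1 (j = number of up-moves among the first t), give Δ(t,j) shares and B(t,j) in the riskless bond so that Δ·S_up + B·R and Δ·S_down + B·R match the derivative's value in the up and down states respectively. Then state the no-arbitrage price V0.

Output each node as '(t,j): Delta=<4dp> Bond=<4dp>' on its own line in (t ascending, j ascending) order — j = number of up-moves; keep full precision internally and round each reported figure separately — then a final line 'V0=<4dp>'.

Under the risk-neutral measure, an up-move has probability p* = (R−d)/(u−d) = 0.7143 and values discount at R = 1.02.
Terminal payoffs: V(1,0)=0.0000, V(1,1)=5.0000
  t=0,j=0: stock 87.0000 → up 97.4400 (V=5.0000), down 66.9900 (V=0.0000). Price 3.5014; hedge Δ=0.1642, bond B=-10.7843.
The time-0 hedge costs 3.5014, which is the no-arbitrage price.

(0,0): Delta=0.1642 Bond=-10.7843
V0=3.5014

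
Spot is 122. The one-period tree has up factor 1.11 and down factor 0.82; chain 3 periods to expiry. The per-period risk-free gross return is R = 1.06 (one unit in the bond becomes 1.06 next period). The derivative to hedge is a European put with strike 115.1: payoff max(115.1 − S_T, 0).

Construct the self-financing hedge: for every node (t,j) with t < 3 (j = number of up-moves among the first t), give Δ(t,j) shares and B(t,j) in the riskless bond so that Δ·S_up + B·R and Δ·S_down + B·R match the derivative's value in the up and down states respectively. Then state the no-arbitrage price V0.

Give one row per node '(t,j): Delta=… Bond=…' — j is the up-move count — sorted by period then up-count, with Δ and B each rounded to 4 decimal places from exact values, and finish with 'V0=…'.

Risk-neutral probability p* = (R−d)/(u−d) = (1.06−0.82)/(1.11−0.82) = 0.8276.
At expiry t=3: V(3,0)=47.8331, V(3,1)=24.0436, V(3,2)=0.0000, V(3,3)=0.0000
  t=2,j=0: stock 82.0328 → up 91.0564 (V=24.0436), down 67.2669 (V=47.8331). Price 26.5521; hedge Δ=-1.0000, bond B=108.5849.
  t=2,j=1: stock 111.0444 → up 123.2593 (V=0.0000), down 91.0564 (V=24.0436). Price 3.9108; hedge Δ=-0.7466, bond B=86.8197.
  t=2,j=2: stock 150.3162 → up 166.8510 (V=0.0000), down 123.2593 (V=0.0000). Price 0.0000; hedge Δ=0.0000, bond B=0.0000.
  t=1,j=0: stock 100.0400 → up 111.0444 (V=3.9108), down 82.0328 (V=26.5521). Price 7.3721; hedge Δ=-0.7804, bond B=85.4456.
  t=1,j=1: stock 135.4200 → up 150.3162 (V=0.0000), down 111.0444 (V=3.9108). Price 0.6361; hedge Δ=-0.0996, bond B=14.1216.
  t=0,j=0: stock 122.0000 → up 135.4200 (V=0.6361), down 100.0400 (V=7.3721). Price 1.6957; hedge Δ=-0.1904, bond B=24.9235.
The time-0 hedge costs 1.6957, which is the no-arbitrage price.

(0,0): Delta=-0.1904 Bond=24.9235
(1,0): Delta=-0.7804 Bond=85.4456
(1,1): Delta=-0.0996 Bond=14.1216
(2,0): Delta=-1.0000 Bond=108.5849
(2,1): Delta=-0.7466 Bond=86.8197
(2,2): Delta=0.0000 Bond=0.0000
V0=1.6957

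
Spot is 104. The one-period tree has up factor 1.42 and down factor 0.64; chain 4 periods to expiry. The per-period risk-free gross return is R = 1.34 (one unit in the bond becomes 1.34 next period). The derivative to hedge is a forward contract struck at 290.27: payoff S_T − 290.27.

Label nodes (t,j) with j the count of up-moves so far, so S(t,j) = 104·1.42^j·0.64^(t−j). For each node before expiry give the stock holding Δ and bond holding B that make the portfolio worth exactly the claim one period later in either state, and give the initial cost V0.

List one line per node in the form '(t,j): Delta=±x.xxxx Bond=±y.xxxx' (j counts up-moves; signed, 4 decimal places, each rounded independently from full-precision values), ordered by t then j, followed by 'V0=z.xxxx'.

Since d<R<u, set p* = (R−d)/(u−d) = 0.8974; price each node as the discounted p*-expectation of its children.
At expiry t=4: V(4,0)=-272.8217, V(4,1)=-251.5566, V(4,2)=-204.3746, V(4,3)=-99.6896, V(4,4)=132.5804
  t=3,j=0: stock 27.2630 → up 38.7134 (V=-251.5566), down 17.4483 (V=-272.8217). Price -189.3564; hedge Δ=1.0000, bond B=-216.6194.
  t=3,j=1: stock 60.4897 → up 85.8954 (V=-204.3746), down 38.7134 (V=-251.5566). Price -156.1297; hedge Δ=1.0000, bond B=-216.6194.
  t=3,j=2: stock 134.2116 → up 190.5804 (V=-99.6896), down 85.8954 (V=-204.3746). Price -82.4078; hedge Δ=1.0000, bond B=-216.6194.
  t=3,j=3: stock 297.7820 → up 422.8504 (V=132.5804), down 190.5804 (V=-99.6896). Price 81.1625; hedge Δ=1.0000, bond B=-216.6194.
  t=2,j=0: stock 42.5984 → up 60.4897 (V=-156.1297), down 27.2630 (V=-189.3564). Price -119.0579; hedge Δ=1.0000, bond B=-161.6563.
  t=2,j=1: stock 94.5152 → up 134.2116 (V=-82.4078), down 60.4897 (V=-156.1297). Price -67.1411; hedge Δ=1.0000, bond B=-161.6563.
  t=2,j=2: stock 209.7056 → up 297.7820 (V=81.1625), down 134.2116 (V=-82.4078). Price 48.0493; hedge Δ=1.0000, bond B=-161.6563.
  t=1,j=0: stock 66.5600 → up 94.5152 (V=-67.1411), down 42.5984 (V=-119.0579). Price -54.0790; hedge Δ=1.0000, bond B=-120.6390.
  t=1,j=1: stock 147.6800 → up 209.7056 (V=48.0493), down 94.5152 (V=-67.1411). Price 27.0410; hedge Δ=1.0000, bond B=-120.6390.
  t=0,j=0: stock 104.0000 → up 147.6800 (V=27.0410), down 66.5600 (V=-54.0790). Price 13.9709; hedge Δ=1.0000, bond B=-90.0291.
Root portfolio cost Δ·104+B reproduces V0=13.9709.

(0,0): Delta=1.0000 Bond=-90.0291
(1,0): Delta=1.0000 Bond=-120.6390
(1,1): Delta=1.0000 Bond=-120.6390
(2,0): Delta=1.0000 Bond=-161.6563
(2,1): Delta=1.0000 Bond=-161.6563
(2,2): Delta=1.0000 Bond=-161.6563
(3,0): Delta=1.0000 Bond=-216.6194
(3,1): Delta=1.0000 Bond=-216.6194
(3,2): Delta=1.0000 Bond=-216.6194
(3,3): Delta=1.0000 Bond=-216.6194
V0=13.9709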